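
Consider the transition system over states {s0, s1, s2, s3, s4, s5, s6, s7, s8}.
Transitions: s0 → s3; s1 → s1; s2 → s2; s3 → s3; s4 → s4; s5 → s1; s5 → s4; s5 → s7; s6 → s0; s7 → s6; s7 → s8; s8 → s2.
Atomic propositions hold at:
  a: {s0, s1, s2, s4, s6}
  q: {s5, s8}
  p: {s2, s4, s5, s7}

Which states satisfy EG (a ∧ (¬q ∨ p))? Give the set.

{s1, s2, s4}

Sat(¬q) = {s0, s1, s2, s3, s4, s6, s7}
Sat(¬q ∨ p) = {s0, s1, s2, s3, s4, s5, s6, s7}
Sat(a ∧ (¬q ∨ p)) = {s0, s1, s2, s4, s6}
EG (a ∧ (¬q ∨ p)): greatest fixpoint, start Z0 = {s0, s1, s2, s4, s6}, keep only states in Sat with some successor in Z. Z1 = {s1, s2, s4, s6}; Z2 = {s1, s2, s4}; fixed.
Sat(EG (a ∧ (¬q ∨ p))) = {s1, s2, s4}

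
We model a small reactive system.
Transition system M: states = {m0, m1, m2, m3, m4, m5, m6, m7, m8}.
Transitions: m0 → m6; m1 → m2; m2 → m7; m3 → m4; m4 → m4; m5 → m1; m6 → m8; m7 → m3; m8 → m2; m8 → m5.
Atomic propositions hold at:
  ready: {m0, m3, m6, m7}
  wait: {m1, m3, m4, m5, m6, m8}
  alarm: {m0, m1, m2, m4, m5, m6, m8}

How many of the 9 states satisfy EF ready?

8

EF ready: least fixpoint, start Z0 = {m0, m3, m6, m7}, add states with some successor in Z. Z1 = {m0, m2, m3, m6, m7}; Z2 = {m0, m1, m2, m3, m6, m7, m8}; Z3 = {m0, m1, m2, m3, m5, m6, m7, m8}; fixed.
Sat(EF ready) = {m0, m1, m2, m3, m5, m6, m7, m8}
|Sat(EF ready)| = |{m0, m1, m2, m3, m5, m6, m7, m8}| = 8.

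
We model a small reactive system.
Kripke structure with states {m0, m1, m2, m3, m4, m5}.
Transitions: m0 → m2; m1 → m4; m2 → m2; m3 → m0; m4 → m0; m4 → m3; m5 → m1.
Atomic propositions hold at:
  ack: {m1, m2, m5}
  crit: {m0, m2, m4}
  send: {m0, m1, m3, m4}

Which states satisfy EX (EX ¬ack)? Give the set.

Sat(¬ack) = {m0, m3, m4}
Sat(EX ¬ack) = {s : some successor in {m0, m3, m4}} = {m1, m3, m4}
Sat(EX (EX ¬ack)) = {s : some successor in {m1, m3, m4}} = {m1, m4, m5}

{m1, m4, m5}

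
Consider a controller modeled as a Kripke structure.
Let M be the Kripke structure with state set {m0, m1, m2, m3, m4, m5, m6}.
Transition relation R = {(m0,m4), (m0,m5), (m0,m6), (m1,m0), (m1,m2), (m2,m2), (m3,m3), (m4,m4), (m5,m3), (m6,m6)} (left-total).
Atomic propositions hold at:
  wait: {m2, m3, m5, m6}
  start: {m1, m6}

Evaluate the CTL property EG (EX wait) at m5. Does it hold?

Yes

Sat(EX wait) = {s : some successor in {m2, m3, m5, m6}} = {m0, m1, m2, m3, m5, m6}
EG (EX wait): greatest fixpoint, start Z0 = {m0, m1, m2, m3, m5, m6}, keep only states in Sat with some successor in Z. Already a fixed point.
Sat(EG (EX wait)) = {m0, m1, m2, m3, m5, m6}
m5 ∈ Sat(EG (EX wait)) = {m0, m1, m2, m3, m5, m6}, so the formula holds at m5.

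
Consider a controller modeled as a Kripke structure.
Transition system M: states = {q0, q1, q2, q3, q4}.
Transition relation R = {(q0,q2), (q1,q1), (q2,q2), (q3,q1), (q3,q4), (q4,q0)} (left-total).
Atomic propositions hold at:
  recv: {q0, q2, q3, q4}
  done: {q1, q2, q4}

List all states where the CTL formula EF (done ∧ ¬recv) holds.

Sat(¬recv) = {q1}
Sat(done ∧ ¬recv) = {q1}
EF (done ∧ ¬recv): least fixpoint, start Z0 = {q1}, add states with some successor in Z. Z1 = {q1, q3}; fixed.
Sat(EF (done ∧ ¬recv)) = {q1, q3}

{q1, q3}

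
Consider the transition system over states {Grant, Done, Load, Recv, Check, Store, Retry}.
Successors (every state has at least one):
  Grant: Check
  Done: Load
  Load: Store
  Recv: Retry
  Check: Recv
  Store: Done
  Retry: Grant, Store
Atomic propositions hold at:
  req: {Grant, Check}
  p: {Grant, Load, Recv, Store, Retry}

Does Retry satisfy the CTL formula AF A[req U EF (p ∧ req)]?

Sat(p ∧ req) = {Grant}
EF (p ∧ req): least fixpoint, start Z0 = {Grant}, add states with some successor in Z. Z1 = {Grant, Retry}; Z2 = {Grant, Recv, Retry}; Z3 = {Grant, Recv, Check, Retry}; fixed.
Sat(EF (p ∧ req)) = {Grant, Recv, Check, Retry}
A[req U EF (p ∧ req)]: least fixpoint, start Z0 = Sat(EF (p ∧ req)) = {Grant, Recv, Check, Retry}, add states in Sat(req) with every successor in Z. Already a fixed point.
Sat(A[req U EF (p ∧ req)]) = {Grant, Recv, Check, Retry}
AF A[req U EF (p ∧ req)]: least fixpoint, start Z0 = {Grant, Recv, Check, Retry}, add states with every successor in Z. Already a fixed point.
Sat(AF A[req U EF (p ∧ req)]) = {Grant, Recv, Check, Retry}
Retry ∈ Sat(AF A[req U EF (p ∧ req)]) = {Grant, Recv, Check, Retry}, so the formula holds at Retry.

Yes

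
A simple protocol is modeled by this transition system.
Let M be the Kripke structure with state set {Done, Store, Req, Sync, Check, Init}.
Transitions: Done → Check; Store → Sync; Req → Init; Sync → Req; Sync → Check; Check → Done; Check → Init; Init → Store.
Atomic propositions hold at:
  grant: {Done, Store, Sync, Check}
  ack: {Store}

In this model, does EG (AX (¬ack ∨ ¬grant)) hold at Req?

Sat(¬ack) = {Done, Req, Sync, Check, Init}
Sat(¬grant) = {Req, Init}
Sat(¬ack ∨ ¬grant) = {Done, Req, Sync, Check, Init}
Sat(AX (¬ack ∨ ¬grant)) = {s : every successor in {Done, Req, Sync, Check, Init}} = {Done, Store, Req, Sync, Check}
EG (AX (¬ack ∨ ¬grant)): greatest fixpoint, start Z0 = {Done, Store, Req, Sync, Check}, keep only states in Sat with some successor in Z. Z1 = {Done, Store, Sync, Check}; fixed.
Sat(EG (AX (¬ack ∨ ¬grant))) = {Done, Store, Sync, Check}
Req ∉ Sat(EG (AX (¬ack ∨ ¬grant))) = {Done, Store, Sync, Check}, so the formula does not hold at Req.

No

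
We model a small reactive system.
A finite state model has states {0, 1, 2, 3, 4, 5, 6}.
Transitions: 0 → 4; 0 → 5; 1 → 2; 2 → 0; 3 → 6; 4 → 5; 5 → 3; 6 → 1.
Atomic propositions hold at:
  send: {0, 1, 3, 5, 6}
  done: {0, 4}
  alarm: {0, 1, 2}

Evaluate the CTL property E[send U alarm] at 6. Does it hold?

E[send U alarm]: least fixpoint, start Z0 = Sat(alarm) = {0, 1, 2}, add states in Sat(send) with some successor in Z. Z1 = {0, 1, 2, 6}; Z2 = {0, 1, 2, 3, 6}; Z3 = {0, 1, 2, 3, 5, 6}; fixed.
Sat(E[send U alarm]) = {0, 1, 2, 3, 5, 6}
6 ∈ Sat(E[send U alarm]) = {0, 1, 2, 3, 5, 6}, so the formula holds at 6.

Yes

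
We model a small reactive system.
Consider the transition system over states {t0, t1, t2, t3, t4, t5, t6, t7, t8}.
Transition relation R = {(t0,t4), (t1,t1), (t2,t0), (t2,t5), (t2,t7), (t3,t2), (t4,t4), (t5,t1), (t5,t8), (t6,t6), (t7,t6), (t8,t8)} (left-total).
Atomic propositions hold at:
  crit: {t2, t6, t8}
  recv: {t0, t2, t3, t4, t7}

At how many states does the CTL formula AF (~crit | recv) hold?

7

Sat(~crit) = {t0, t1, t3, t4, t5, t7}
Sat(~crit | recv) = {t0, t1, t2, t3, t4, t5, t7}
AF (~crit | recv): least fixpoint, start Z0 = {t0, t1, t2, t3, t4, t5, t7}, add states with every successor in Z. Already a fixed point.
Sat(AF (~crit | recv)) = {t0, t1, t2, t3, t4, t5, t7}
|Sat(AF (~crit | recv))| = |{t0, t1, t2, t3, t4, t5, t7}| = 7.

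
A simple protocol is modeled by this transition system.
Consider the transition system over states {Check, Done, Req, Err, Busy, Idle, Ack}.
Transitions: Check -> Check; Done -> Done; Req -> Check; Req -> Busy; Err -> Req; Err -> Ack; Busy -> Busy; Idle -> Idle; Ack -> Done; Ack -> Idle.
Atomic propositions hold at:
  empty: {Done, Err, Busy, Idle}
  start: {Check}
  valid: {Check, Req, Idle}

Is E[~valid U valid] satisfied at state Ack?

Sat(~valid) = {Done, Err, Busy, Ack}
E[~valid U valid]: least fixpoint, start Z0 = Sat(valid) = {Check, Req, Idle}, add states in Sat(~valid) with some successor in Z. Z1 = {Check, Req, Err, Idle, Ack}; fixed.
Sat(E[~valid U valid]) = {Check, Req, Err, Idle, Ack}
Ack ∈ Sat(E[~valid U valid]) = {Check, Req, Err, Idle, Ack}, so the formula holds at Ack.

Yes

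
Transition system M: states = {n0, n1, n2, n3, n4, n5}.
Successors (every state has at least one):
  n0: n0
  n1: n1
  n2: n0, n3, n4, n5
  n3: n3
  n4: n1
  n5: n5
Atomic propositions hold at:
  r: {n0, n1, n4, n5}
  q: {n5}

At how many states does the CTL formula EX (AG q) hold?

AG q: greatest fixpoint, start Z0 = {n5}, keep only states in Sat with every successor in Z. Already a fixed point.
Sat(AG q) = {n5}
Sat(EX (AG q)) = {s : some successor in {n5}} = {n2, n5}
|Sat(EX (AG q))| = |{n2, n5}| = 2.

2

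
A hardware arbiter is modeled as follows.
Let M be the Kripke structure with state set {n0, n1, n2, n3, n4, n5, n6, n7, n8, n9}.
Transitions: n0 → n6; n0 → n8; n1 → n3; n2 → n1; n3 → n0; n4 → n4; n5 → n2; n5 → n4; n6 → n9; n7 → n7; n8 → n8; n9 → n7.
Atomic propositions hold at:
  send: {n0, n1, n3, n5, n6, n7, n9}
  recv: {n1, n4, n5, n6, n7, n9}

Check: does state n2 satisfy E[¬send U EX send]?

Yes

Sat(¬send) = {n2, n4, n8}
Sat(EX send) = {s : some successor in {n0, n1, n3, n5, n6, n7, n9}} = {n0, n1, n2, n3, n6, n7, n9}
E[¬send U EX send]: least fixpoint, start Z0 = Sat(EX send) = {n0, n1, n2, n3, n6, n7, n9}, add states in Sat(¬send) with some successor in Z. Already a fixed point.
Sat(E[¬send U EX send]) = {n0, n1, n2, n3, n6, n7, n9}
n2 ∈ Sat(E[¬send U EX send]) = {n0, n1, n2, n3, n6, n7, n9}, so the formula holds at n2.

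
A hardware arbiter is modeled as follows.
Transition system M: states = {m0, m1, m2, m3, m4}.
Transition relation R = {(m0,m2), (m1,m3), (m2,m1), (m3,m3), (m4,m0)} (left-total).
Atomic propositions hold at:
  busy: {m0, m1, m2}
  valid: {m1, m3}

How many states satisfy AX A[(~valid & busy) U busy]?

Sat(~valid) = {m0, m2, m4}
Sat(~valid & busy) = {m0, m2}
A[(~valid & busy) U busy]: least fixpoint, start Z0 = Sat(busy) = {m0, m1, m2}, add states in Sat(~valid & busy) with every successor in Z. Already a fixed point.
Sat(A[(~valid & busy) U busy]) = {m0, m1, m2}
Sat(AX A[(~valid & busy) U busy]) = {s : every successor in {m0, m1, m2}} = {m0, m2, m4}
|Sat(AX A[(~valid & busy) U busy])| = |{m0, m2, m4}| = 3.

3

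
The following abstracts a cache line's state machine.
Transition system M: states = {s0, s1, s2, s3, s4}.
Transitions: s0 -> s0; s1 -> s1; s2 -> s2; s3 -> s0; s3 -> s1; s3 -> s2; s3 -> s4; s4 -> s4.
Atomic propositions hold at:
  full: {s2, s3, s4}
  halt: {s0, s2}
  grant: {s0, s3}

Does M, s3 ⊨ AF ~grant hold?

No

Sat(~grant) = {s1, s2, s4}
AF ~grant: least fixpoint, start Z0 = {s1, s2, s4}, add states with every successor in Z. Already a fixed point.
Sat(AF ~grant) = {s1, s2, s4}
s3 ∉ Sat(AF ~grant) = {s1, s2, s4}, so the formula does not hold at s3.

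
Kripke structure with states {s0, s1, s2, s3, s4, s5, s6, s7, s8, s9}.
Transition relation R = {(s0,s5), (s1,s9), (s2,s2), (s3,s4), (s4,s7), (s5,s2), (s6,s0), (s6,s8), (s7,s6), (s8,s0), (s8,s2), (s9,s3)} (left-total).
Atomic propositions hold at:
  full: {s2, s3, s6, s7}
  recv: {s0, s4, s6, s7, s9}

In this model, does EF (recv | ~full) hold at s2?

No

Sat(~full) = {s0, s1, s4, s5, s8, s9}
Sat(recv | ~full) = {s0, s1, s4, s5, s6, s7, s8, s9}
EF (recv | ~full): least fixpoint, start Z0 = {s0, s1, s4, s5, s6, s7, s8, s9}, add states with some successor in Z. Z1 = {s0, s1, s3, s4, s5, s6, s7, s8, s9}; fixed.
Sat(EF (recv | ~full)) = {s0, s1, s3, s4, s5, s6, s7, s8, s9}
s2 ∉ Sat(EF (recv | ~full)) = {s0, s1, s3, s4, s5, s6, s7, s8, s9}, so the formula does not hold at s2.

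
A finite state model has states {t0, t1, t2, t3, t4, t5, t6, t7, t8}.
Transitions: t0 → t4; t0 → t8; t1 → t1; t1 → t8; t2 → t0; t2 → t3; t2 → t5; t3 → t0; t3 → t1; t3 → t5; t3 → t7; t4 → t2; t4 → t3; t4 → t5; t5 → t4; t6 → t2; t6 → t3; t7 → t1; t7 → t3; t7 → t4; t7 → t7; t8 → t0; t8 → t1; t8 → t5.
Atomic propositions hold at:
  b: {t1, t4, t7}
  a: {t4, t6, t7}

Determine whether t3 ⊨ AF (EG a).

EG a: greatest fixpoint, start Z0 = {t4, t6, t7}, keep only states in Sat with some successor in Z. Z1 = {t7}; fixed.
Sat(EG a) = {t7}
AF (EG a): least fixpoint, start Z0 = {t7}, add states with every successor in Z. Already a fixed point.
Sat(AF (EG a)) = {t7}
t3 ∉ Sat(AF (EG a)) = {t7}, so the formula does not hold at t3.

No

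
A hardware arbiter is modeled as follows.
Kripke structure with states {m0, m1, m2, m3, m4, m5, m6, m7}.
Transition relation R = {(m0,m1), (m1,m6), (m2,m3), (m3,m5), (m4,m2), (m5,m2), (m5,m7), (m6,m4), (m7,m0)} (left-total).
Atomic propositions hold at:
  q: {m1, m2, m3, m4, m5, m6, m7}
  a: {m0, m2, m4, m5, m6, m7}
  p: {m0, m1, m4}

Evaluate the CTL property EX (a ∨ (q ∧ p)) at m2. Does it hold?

Sat(q ∧ p) = {m1, m4}
Sat(a ∨ (q ∧ p)) = {m0, m1, m2, m4, m5, m6, m7}
Sat(EX (a ∨ (q ∧ p))) = {s : some successor in {m0, m1, m2, m4, m5, m6, m7}} = {m0, m1, m3, m4, m5, m6, m7}
m2 ∉ Sat(EX (a ∨ (q ∧ p))) = {m0, m1, m3, m4, m5, m6, m7}, so the formula does not hold at m2.

No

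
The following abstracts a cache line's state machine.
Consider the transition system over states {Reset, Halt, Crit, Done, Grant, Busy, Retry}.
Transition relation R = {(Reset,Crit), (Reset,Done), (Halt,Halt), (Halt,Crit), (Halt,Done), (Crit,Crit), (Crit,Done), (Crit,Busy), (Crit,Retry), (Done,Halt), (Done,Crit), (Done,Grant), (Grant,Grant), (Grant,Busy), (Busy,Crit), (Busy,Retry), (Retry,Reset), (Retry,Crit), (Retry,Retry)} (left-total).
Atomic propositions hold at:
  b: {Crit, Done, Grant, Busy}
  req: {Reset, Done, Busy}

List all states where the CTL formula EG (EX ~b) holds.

{Halt, Crit, Done, Busy, Retry}

Sat(~b) = {Reset, Halt, Retry}
Sat(EX ~b) = {s : some successor in {Reset, Halt, Retry}} = {Halt, Crit, Done, Busy, Retry}
EG (EX ~b): greatest fixpoint, start Z0 = {Halt, Crit, Done, Busy, Retry}, keep only states in Sat with some successor in Z. Already a fixed point.
Sat(EG (EX ~b)) = {Halt, Crit, Done, Busy, Retry}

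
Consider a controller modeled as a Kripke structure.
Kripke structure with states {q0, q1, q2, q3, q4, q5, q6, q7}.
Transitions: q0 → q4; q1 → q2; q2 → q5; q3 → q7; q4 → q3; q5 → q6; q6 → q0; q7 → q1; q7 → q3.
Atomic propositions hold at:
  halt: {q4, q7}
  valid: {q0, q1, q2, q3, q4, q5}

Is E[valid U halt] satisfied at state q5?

No

E[valid U halt]: least fixpoint, start Z0 = Sat(halt) = {q4, q7}, add states in Sat(valid) with some successor in Z. Z1 = {q0, q3, q4, q7}; fixed.
Sat(E[valid U halt]) = {q0, q3, q4, q7}
q5 ∉ Sat(E[valid U halt]) = {q0, q3, q4, q7}, so the formula does not hold at q5.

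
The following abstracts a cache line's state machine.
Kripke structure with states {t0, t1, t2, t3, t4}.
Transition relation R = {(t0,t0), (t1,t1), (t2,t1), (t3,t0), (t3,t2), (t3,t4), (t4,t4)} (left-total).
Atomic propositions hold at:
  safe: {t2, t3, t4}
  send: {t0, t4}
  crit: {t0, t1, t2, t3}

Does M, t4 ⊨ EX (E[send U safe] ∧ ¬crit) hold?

Yes

E[send U safe]: least fixpoint, start Z0 = Sat(safe) = {t2, t3, t4}, add states in Sat(send) with some successor in Z. Already a fixed point.
Sat(E[send U safe]) = {t2, t3, t4}
Sat(¬crit) = {t4}
Sat(E[send U safe] ∧ ¬crit) = {t4}
Sat(EX (E[send U safe] ∧ ¬crit)) = {s : some successor in {t4}} = {t3, t4}
t4 ∈ Sat(EX (E[send U safe] ∧ ¬crit)) = {t3, t4}, so the formula holds at t4.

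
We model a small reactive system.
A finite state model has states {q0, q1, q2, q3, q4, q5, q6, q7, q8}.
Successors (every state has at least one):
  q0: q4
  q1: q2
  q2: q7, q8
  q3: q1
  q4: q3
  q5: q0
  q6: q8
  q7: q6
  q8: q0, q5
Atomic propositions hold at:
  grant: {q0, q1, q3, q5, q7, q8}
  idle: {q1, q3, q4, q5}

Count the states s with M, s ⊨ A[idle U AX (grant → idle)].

6

Sat(grant → idle) = {q1, q2, q3, q4, q5, q6}
Sat(AX (grant → idle)) = {s : every successor in {q1, q2, q3, q4, q5, q6}} = {q0, q1, q3, q4, q7}
A[idle U AX (grant → idle)]: least fixpoint, start Z0 = Sat(AX (grant → idle)) = {q0, q1, q3, q4, q7}, add states in Sat(idle) with every successor in Z. Z1 = {q0, q1, q3, q4, q5, q7}; fixed.
Sat(A[idle U AX (grant → idle)]) = {q0, q1, q3, q4, q5, q7}
|Sat(A[idle U AX (grant → idle)])| = |{q0, q1, q3, q4, q5, q7}| = 6.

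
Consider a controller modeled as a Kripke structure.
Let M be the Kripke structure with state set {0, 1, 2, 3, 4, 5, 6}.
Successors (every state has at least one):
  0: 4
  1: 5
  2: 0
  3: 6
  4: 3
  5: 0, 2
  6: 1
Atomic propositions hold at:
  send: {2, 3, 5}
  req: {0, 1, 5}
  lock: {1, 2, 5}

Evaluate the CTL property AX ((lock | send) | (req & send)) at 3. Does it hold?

No

Sat(lock | send) = {1, 2, 3, 5}
Sat(req & send) = {5}
Sat((lock | send) | (req & send)) = {1, 2, 3, 5}
Sat(AX ((lock | send) | (req & send))) = {s : every successor in {1, 2, 3, 5}} = {1, 4, 6}
3 ∉ Sat(AX ((lock | send) | (req & send))) = {1, 4, 6}, so the formula does not hold at 3.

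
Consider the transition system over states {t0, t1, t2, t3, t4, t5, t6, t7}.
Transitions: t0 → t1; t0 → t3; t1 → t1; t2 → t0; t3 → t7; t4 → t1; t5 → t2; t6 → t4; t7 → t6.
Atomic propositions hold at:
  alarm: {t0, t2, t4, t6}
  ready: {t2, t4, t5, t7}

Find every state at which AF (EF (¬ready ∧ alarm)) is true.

Sat(¬ready) = {t0, t1, t3, t6}
Sat(¬ready ∧ alarm) = {t0, t6}
EF (¬ready ∧ alarm): least fixpoint, start Z0 = {t0, t6}, add states with some successor in Z. Z1 = {t0, t2, t6, t7}; Z2 = {t0, t2, t3, t5, t6, t7}; fixed.
Sat(EF (¬ready ∧ alarm)) = {t0, t2, t3, t5, t6, t7}
AF (EF (¬ready ∧ alarm)): least fixpoint, start Z0 = {t0, t2, t3, t5, t6, t7}, add states with every successor in Z. Already a fixed point.
Sat(AF (EF (¬ready ∧ alarm))) = {t0, t2, t3, t5, t6, t7}

{t0, t2, t3, t5, t6, t7}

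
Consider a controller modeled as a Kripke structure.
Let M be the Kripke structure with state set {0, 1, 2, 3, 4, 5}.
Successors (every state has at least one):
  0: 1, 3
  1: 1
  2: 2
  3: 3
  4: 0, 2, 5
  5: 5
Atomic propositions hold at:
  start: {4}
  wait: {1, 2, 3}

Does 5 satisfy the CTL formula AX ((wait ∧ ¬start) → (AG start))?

Sat(¬start) = {0, 1, 2, 3, 5}
Sat(wait ∧ ¬start) = {1, 2, 3}
AG start: greatest fixpoint, start Z0 = {4}, keep only states in Sat with every successor in Z. Z1 = ∅; fixed.
Sat(AG start) = ∅
Sat((wait ∧ ¬start) → (AG start)) = {0, 4, 5}
Sat(AX ((wait ∧ ¬start) → (AG start))) = {s : every successor in {0, 4, 5}} = {5}
5 ∈ Sat(AX ((wait ∧ ¬start) → (AG start))) = {5}, so the formula holds at 5.

Yes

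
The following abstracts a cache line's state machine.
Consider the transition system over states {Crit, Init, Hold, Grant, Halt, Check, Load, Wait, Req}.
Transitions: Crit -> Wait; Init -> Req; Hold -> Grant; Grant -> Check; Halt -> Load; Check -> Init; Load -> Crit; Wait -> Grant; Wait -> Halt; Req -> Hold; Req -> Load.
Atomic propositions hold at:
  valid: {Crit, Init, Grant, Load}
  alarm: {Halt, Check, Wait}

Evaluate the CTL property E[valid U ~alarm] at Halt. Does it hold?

Sat(~alarm) = {Crit, Init, Hold, Grant, Load, Req}
E[valid U ~alarm]: least fixpoint, start Z0 = Sat(~alarm) = {Crit, Init, Hold, Grant, Load, Req}, add states in Sat(valid) with some successor in Z. Already a fixed point.
Sat(E[valid U ~alarm]) = {Crit, Init, Hold, Grant, Load, Req}
Halt ∉ Sat(E[valid U ~alarm]) = {Crit, Init, Hold, Grant, Load, Req}, so the formula does not hold at Halt.

No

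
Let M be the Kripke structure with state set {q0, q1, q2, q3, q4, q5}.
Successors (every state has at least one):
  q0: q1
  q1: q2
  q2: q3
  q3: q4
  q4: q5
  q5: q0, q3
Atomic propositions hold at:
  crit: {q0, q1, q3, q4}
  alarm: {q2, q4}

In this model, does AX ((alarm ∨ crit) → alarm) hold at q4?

Sat(alarm ∨ crit) = {q0, q1, q2, q3, q4}
Sat((alarm ∨ crit) → alarm) = {q2, q4, q5}
Sat(AX ((alarm ∨ crit) → alarm)) = {s : every successor in {q2, q4, q5}} = {q1, q3, q4}
q4 ∈ Sat(AX ((alarm ∨ crit) → alarm)) = {q1, q3, q4}, so the formula holds at q4.

Yes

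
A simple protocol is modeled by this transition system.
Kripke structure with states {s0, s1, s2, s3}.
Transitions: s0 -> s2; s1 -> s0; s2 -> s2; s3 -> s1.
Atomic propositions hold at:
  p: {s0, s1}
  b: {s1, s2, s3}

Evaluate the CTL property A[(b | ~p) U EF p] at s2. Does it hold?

Sat(~p) = {s2, s3}
Sat(b | ~p) = {s1, s2, s3}
EF p: least fixpoint, start Z0 = {s0, s1}, add states with some successor in Z. Z1 = {s0, s1, s3}; fixed.
Sat(EF p) = {s0, s1, s3}
A[(b | ~p) U EF p]: least fixpoint, start Z0 = Sat(EF p) = {s0, s1, s3}, add states in Sat(b | ~p) with every successor in Z. Already a fixed point.
Sat(A[(b | ~p) U EF p]) = {s0, s1, s3}
s2 ∉ Sat(A[(b | ~p) U EF p]) = {s0, s1, s3}, so the formula does not hold at s2.

No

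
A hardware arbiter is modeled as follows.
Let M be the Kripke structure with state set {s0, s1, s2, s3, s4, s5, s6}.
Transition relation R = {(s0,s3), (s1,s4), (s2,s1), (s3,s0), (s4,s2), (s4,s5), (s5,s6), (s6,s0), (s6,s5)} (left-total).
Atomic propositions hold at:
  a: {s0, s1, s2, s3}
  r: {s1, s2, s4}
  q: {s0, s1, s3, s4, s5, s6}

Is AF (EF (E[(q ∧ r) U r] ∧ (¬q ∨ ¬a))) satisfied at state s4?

Sat(q ∧ r) = {s1, s4}
E[(q ∧ r) U r]: least fixpoint, start Z0 = Sat(r) = {s1, s2, s4}, add states in Sat(q ∧ r) with some successor in Z. Already a fixed point.
Sat(E[(q ∧ r) U r]) = {s1, s2, s4}
Sat(¬q) = {s2}
Sat(¬a) = {s4, s5, s6}
Sat(¬q ∨ ¬a) = {s2, s4, s5, s6}
Sat(E[(q ∧ r) U r] ∧ (¬q ∨ ¬a)) = {s2, s4}
EF (E[(q ∧ r) U r] ∧ (¬q ∨ ¬a)): least fixpoint, start Z0 = {s2, s4}, add states with some successor in Z. Z1 = {s1, s2, s4}; fixed.
Sat(EF (E[(q ∧ r) U r] ∧ (¬q ∨ ¬a))) = {s1, s2, s4}
AF (EF (E[(q ∧ r) U r] ∧ (¬q ∨ ¬a))): least fixpoint, start Z0 = {s1, s2, s4}, add states with every successor in Z. Already a fixed point.
Sat(AF (EF (E[(q ∧ r) U r] ∧ (¬q ∨ ¬a)))) = {s1, s2, s4}
s4 ∈ Sat(AF (EF (E[(q ∧ r) U r] ∧ (¬q ∨ ¬a)))) = {s1, s2, s4}, so the formula holds at s4.

Yes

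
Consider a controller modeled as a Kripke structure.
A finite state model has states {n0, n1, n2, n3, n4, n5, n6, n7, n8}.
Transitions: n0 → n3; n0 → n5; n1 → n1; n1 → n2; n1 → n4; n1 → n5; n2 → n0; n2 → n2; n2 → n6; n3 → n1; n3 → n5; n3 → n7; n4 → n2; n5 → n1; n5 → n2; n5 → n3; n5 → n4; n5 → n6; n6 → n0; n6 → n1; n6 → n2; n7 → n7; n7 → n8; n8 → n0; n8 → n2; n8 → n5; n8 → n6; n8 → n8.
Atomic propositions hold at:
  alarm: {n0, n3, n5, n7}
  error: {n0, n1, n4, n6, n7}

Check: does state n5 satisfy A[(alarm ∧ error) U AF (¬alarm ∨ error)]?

No

Sat(alarm ∧ error) = {n0, n7}
Sat(¬alarm) = {n1, n2, n4, n6, n8}
Sat(¬alarm ∨ error) = {n0, n1, n2, n4, n6, n7, n8}
AF (¬alarm ∨ error): least fixpoint, start Z0 = {n0, n1, n2, n4, n6, n7, n8}, add states with every successor in Z. Already a fixed point.
Sat(AF (¬alarm ∨ error)) = {n0, n1, n2, n4, n6, n7, n8}
A[(alarm ∧ error) U AF (¬alarm ∨ error)]: least fixpoint, start Z0 = Sat(AF (¬alarm ∨ error)) = {n0, n1, n2, n4, n6, n7, n8}, add states in Sat(alarm ∧ error) with every successor in Z. Already a fixed point.
Sat(A[(alarm ∧ error) U AF (¬alarm ∨ error)]) = {n0, n1, n2, n4, n6, n7, n8}
n5 ∉ Sat(A[(alarm ∧ error) U AF (¬alarm ∨ error)]) = {n0, n1, n2, n4, n6, n7, n8}, so the formula does not hold at n5.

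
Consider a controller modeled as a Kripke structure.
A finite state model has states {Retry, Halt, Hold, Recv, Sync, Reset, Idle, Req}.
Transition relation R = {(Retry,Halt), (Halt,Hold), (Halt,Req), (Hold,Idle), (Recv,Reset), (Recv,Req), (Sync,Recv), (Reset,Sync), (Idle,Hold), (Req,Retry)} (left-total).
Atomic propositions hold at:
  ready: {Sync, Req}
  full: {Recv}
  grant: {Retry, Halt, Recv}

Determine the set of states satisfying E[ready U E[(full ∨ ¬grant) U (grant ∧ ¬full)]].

Sat(¬grant) = {Hold, Sync, Reset, Idle, Req}
Sat(full ∨ ¬grant) = {Hold, Recv, Sync, Reset, Idle, Req}
Sat(¬full) = {Retry, Halt, Hold, Sync, Reset, Idle, Req}
Sat(grant ∧ ¬full) = {Retry, Halt}
E[(full ∨ ¬grant) U (grant ∧ ¬full)]: least fixpoint, start Z0 = Sat((grant ∧ ¬full)) = {Retry, Halt}, add states in Sat(full ∨ ¬grant) with some successor in Z. Z1 = {Retry, Halt, Req}; Z2 = {Retry, Halt, Recv, Req}; Z3 = {Retry, Halt, Recv, Sync, Req}; Z4 = {Retry, Halt, Recv, Sync, Reset, Req}; fixed.
Sat(E[(full ∨ ¬grant) U (grant ∧ ¬full)]) = {Retry, Halt, Recv, Sync, Reset, Req}
E[ready U E[(full ∨ ¬grant) U (grant ∧ ¬full)]]: least fixpoint, start Z0 = Sat(E[(full ∨ ¬grant) U (grant ∧ ¬full)]) = {Retry, Halt, Recv, Sync, Reset, Req}, add states in Sat(ready) with some successor in Z. Already a fixed point.
Sat(E[ready U E[(full ∨ ¬grant) U (grant ∧ ¬full)]]) = {Retry, Halt, Recv, Sync, Reset, Req}

{Retry, Halt, Recv, Sync, Reset, Req}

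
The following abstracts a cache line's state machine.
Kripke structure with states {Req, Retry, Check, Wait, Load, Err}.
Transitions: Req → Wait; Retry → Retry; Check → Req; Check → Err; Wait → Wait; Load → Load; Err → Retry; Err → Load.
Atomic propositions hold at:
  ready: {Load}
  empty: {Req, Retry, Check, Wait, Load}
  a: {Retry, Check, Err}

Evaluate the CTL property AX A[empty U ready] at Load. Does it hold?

A[empty U ready]: least fixpoint, start Z0 = Sat(ready) = {Load}, add states in Sat(empty) with every successor in Z. Already a fixed point.
Sat(A[empty U ready]) = {Load}
Sat(AX A[empty U ready]) = {s : every successor in {Load}} = {Load}
Load ∈ Sat(AX A[empty U ready]) = {Load}, so the formula holds at Load.

Yes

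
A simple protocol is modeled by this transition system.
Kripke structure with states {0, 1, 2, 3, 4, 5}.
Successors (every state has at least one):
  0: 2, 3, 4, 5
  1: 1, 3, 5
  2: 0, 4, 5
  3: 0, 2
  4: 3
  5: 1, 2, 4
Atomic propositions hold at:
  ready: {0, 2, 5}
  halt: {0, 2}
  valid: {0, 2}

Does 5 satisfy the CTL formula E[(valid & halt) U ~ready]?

Sat(valid & halt) = {0, 2}
Sat(~ready) = {1, 3, 4}
E[(valid & halt) U ~ready]: least fixpoint, start Z0 = Sat(~ready) = {1, 3, 4}, add states in Sat(valid & halt) with some successor in Z. Z1 = {0, 1, 2, 3, 4}; fixed.
Sat(E[(valid & halt) U ~ready]) = {0, 1, 2, 3, 4}
5 ∉ Sat(E[(valid & halt) U ~ready]) = {0, 1, 2, 3, 4}, so the formula does not hold at 5.

No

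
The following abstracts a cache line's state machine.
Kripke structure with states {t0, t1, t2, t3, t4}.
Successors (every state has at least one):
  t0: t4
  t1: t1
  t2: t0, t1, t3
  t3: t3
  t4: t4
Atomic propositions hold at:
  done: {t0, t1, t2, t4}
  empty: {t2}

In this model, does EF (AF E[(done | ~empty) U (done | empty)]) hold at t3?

Sat(~empty) = {t0, t1, t3, t4}
Sat(done | ~empty) = {t0, t1, t2, t3, t4}
Sat(done | empty) = {t0, t1, t2, t4}
E[(done | ~empty) U (done | empty)]: least fixpoint, start Z0 = Sat((done | empty)) = {t0, t1, t2, t4}, add states in Sat(done | ~empty) with some successor in Z. Already a fixed point.
Sat(E[(done | ~empty) U (done | empty)]) = {t0, t1, t2, t4}
AF E[(done | ~empty) U (done | empty)]: least fixpoint, start Z0 = {t0, t1, t2, t4}, add states with every successor in Z. Already a fixed point.
Sat(AF E[(done | ~empty) U (done | empty)]) = {t0, t1, t2, t4}
EF (AF E[(done | ~empty) U (done | empty)]): least fixpoint, start Z0 = {t0, t1, t2, t4}, add states with some successor in Z. Already a fixed point.
Sat(EF (AF E[(done | ~empty) U (done | empty)])) = {t0, t1, t2, t4}
t3 ∉ Sat(EF (AF E[(done | ~empty) U (done | empty)])) = {t0, t1, t2, t4}, so the formula does not hold at t3.

No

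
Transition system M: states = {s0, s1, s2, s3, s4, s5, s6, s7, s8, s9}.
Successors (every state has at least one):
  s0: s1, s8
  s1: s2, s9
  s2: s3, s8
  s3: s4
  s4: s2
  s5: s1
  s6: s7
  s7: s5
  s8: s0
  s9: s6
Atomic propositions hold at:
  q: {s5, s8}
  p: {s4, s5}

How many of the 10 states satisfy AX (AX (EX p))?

1

Sat(EX p) = {s : some successor in {s4, s5}} = {s3, s7}
Sat(AX (EX p)) = {s : every successor in {s3, s7}} = {s6}
Sat(AX (AX (EX p))) = {s : every successor in {s6}} = {s9}
|Sat(AX (AX (EX p)))| = |{s9}| = 1.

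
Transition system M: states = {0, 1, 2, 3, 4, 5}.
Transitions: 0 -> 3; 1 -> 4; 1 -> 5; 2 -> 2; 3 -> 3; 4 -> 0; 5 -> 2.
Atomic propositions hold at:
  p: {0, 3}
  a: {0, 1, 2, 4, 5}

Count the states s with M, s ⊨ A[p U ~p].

4

Sat(~p) = {1, 2, 4, 5}
A[p U ~p]: least fixpoint, start Z0 = Sat(~p) = {1, 2, 4, 5}, add states in Sat(p) with every successor in Z. Already a fixed point.
Sat(A[p U ~p]) = {1, 2, 4, 5}
|Sat(A[p U ~p])| = |{1, 2, 4, 5}| = 4.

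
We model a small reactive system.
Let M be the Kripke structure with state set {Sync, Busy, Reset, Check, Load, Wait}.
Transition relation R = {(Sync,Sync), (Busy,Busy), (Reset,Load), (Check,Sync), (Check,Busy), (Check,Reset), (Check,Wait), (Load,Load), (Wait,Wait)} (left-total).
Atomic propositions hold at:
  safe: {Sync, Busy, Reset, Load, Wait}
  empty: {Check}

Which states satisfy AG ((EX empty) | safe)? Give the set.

Sat(EX empty) = {s : some successor in {Check}} = ∅
Sat((EX empty) | safe) = {Sync, Busy, Reset, Load, Wait}
AG ((EX empty) | safe): greatest fixpoint, start Z0 = {Sync, Busy, Reset, Load, Wait}, keep only states in Sat with every successor in Z. Already a fixed point.
Sat(AG ((EX empty) | safe)) = {Sync, Busy, Reset, Load, Wait}

{Sync, Busy, Reset, Load, Wait}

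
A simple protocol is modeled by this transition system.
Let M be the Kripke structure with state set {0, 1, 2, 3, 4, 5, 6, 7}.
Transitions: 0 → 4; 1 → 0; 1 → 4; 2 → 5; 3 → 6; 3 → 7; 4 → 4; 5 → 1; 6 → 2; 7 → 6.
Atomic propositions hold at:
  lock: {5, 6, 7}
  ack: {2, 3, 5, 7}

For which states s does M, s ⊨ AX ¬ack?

{0, 1, 4, 5, 7}

Sat(¬ack) = {0, 1, 4, 6}
Sat(AX ¬ack) = {s : every successor in {0, 1, 4, 6}} = {0, 1, 4, 5, 7}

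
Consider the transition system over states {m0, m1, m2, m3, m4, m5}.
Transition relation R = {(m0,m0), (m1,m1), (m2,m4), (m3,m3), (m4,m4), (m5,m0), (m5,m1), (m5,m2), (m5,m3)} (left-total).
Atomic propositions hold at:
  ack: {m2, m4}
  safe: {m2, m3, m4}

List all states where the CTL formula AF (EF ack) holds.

EF ack: least fixpoint, start Z0 = {m2, m4}, add states with some successor in Z. Z1 = {m2, m4, m5}; fixed.
Sat(EF ack) = {m2, m4, m5}
AF (EF ack): least fixpoint, start Z0 = {m2, m4, m5}, add states with every successor in Z. Already a fixed point.
Sat(AF (EF ack)) = {m2, m4, m5}

{m2, m4, m5}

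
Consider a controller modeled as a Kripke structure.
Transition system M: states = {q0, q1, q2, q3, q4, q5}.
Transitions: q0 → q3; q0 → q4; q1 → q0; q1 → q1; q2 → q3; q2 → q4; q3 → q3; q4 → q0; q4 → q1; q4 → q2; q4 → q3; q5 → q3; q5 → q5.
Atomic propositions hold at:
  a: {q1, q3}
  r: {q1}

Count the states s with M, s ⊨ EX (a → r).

5

Sat(a → r) = {q0, q1, q2, q4, q5}
Sat(EX (a → r)) = {s : some successor in {q0, q1, q2, q4, q5}} = {q0, q1, q2, q4, q5}
|Sat(EX (a → r))| = |{q0, q1, q2, q4, q5}| = 5.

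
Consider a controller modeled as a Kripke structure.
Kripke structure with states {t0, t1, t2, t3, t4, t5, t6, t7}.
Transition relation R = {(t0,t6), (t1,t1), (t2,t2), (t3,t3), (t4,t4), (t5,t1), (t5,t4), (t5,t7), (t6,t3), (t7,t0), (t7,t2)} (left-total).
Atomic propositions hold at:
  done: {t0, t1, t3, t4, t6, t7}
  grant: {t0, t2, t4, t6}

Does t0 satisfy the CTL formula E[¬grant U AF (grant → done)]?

Sat(¬grant) = {t1, t3, t5, t7}
Sat(grant → done) = {t0, t1, t3, t4, t5, t6, t7}
AF (grant → done): least fixpoint, start Z0 = {t0, t1, t3, t4, t5, t6, t7}, add states with every successor in Z. Already a fixed point.
Sat(AF (grant → done)) = {t0, t1, t3, t4, t5, t6, t7}
E[¬grant U AF (grant → done)]: least fixpoint, start Z0 = Sat(AF (grant → done)) = {t0, t1, t3, t4, t5, t6, t7}, add states in Sat(¬grant) with some successor in Z. Already a fixed point.
Sat(E[¬grant U AF (grant → done)]) = {t0, t1, t3, t4, t5, t6, t7}
t0 ∈ Sat(E[¬grant U AF (grant → done)]) = {t0, t1, t3, t4, t5, t6, t7}, so the formula holds at t0.

Yes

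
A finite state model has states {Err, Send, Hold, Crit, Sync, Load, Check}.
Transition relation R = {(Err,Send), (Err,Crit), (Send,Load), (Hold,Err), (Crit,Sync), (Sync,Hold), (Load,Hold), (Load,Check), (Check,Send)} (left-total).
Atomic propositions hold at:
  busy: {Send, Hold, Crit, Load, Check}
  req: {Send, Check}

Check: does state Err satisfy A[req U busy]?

A[req U busy]: least fixpoint, start Z0 = Sat(busy) = {Send, Hold, Crit, Load, Check}, add states in Sat(req) with every successor in Z. Already a fixed point.
Sat(A[req U busy]) = {Send, Hold, Crit, Load, Check}
Err ∉ Sat(A[req U busy]) = {Send, Hold, Crit, Load, Check}, so the formula does not hold at Err.

No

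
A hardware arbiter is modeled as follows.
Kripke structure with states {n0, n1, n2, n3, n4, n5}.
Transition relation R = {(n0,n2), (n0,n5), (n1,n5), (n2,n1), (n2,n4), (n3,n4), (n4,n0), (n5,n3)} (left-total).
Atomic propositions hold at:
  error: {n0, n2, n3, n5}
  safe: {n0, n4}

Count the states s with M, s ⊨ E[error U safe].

5

E[error U safe]: least fixpoint, start Z0 = Sat(safe) = {n0, n4}, add states in Sat(error) with some successor in Z. Z1 = {n0, n2, n3, n4}; Z2 = {n0, n2, n3, n4, n5}; fixed.
Sat(E[error U safe]) = {n0, n2, n3, n4, n5}
|Sat(E[error U safe])| = |{n0, n2, n3, n4, n5}| = 5.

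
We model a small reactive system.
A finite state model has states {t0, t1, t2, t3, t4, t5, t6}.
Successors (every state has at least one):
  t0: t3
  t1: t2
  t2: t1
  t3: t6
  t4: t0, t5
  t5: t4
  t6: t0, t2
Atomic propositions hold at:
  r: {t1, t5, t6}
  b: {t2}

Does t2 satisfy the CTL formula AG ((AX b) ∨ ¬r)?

Sat(AX b) = {s : every successor in {t2}} = {t1}
Sat(¬r) = {t0, t2, t3, t4}
Sat((AX b) ∨ ¬r) = {t0, t1, t2, t3, t4}
AG ((AX b) ∨ ¬r): greatest fixpoint, start Z0 = {t0, t1, t2, t3, t4}, keep only states in Sat with every successor in Z. Z1 = {t0, t1, t2}; Z2 = {t1, t2}; fixed.
Sat(AG ((AX b) ∨ ¬r)) = {t1, t2}
t2 ∈ Sat(AG ((AX b) ∨ ¬r)) = {t1, t2}, so the formula holds at t2.

Yes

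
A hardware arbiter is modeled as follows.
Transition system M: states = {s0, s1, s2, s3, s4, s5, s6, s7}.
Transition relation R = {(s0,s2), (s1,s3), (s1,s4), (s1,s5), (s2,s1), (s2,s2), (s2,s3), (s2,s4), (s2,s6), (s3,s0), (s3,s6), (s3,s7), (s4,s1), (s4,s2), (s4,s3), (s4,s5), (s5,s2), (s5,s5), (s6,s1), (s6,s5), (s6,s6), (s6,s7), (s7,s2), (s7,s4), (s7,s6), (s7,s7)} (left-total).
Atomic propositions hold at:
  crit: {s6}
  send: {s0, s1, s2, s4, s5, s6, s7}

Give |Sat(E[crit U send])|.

E[crit U send]: least fixpoint, start Z0 = Sat(send) = {s0, s1, s2, s4, s5, s6, s7}, add states in Sat(crit) with some successor in Z. Already a fixed point.
Sat(E[crit U send]) = {s0, s1, s2, s4, s5, s6, s7}
|Sat(E[crit U send])| = |{s0, s1, s2, s4, s5, s6, s7}| = 7.

7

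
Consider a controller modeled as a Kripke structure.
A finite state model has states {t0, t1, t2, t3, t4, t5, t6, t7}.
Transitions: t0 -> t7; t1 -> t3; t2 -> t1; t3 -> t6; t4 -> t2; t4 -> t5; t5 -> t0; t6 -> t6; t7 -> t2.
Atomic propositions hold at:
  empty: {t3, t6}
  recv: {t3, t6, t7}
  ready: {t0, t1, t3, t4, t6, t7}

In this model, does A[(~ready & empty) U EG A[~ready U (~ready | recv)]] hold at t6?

Sat(~ready) = {t2, t5}
Sat(~ready & empty) = ∅
Sat(~ready | recv) = {t2, t3, t5, t6, t7}
A[~ready U (~ready | recv)]: least fixpoint, start Z0 = Sat((~ready | recv)) = {t2, t3, t5, t6, t7}, add states in Sat(~ready) with every successor in Z. Already a fixed point.
Sat(A[~ready U (~ready | recv)]) = {t2, t3, t5, t6, t7}
EG A[~ready U (~ready | recv)]: greatest fixpoint, start Z0 = {t2, t3, t5, t6, t7}, keep only states in Sat with some successor in Z. Z1 = {t3, t6, t7}; Z2 = {t3, t6}; fixed.
Sat(EG A[~ready U (~ready | recv)]) = {t3, t6}
A[(~ready & empty) U EG A[~ready U (~ready | recv)]]: least fixpoint, start Z0 = Sat(EG A[~ready U (~ready | recv)]) = {t3, t6}, add states in Sat(~ready & empty) with every successor in Z. Already a fixed point.
Sat(A[(~ready & empty) U EG A[~ready U (~ready | recv)]]) = {t3, t6}
t6 ∈ Sat(A[(~ready & empty) U EG A[~ready U (~ready | recv)]]) = {t3, t6}, so the formula holds at t6.

Yes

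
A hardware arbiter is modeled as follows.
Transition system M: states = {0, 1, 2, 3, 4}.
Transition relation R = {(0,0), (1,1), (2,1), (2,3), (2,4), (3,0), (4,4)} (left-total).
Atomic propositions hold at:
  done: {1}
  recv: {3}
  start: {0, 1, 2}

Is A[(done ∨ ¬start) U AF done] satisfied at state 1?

Yes

Sat(¬start) = {3, 4}
Sat(done ∨ ¬start) = {1, 3, 4}
AF done: least fixpoint, start Z0 = {1}, add states with every successor in Z. Already a fixed point.
Sat(AF done) = {1}
A[(done ∨ ¬start) U AF done]: least fixpoint, start Z0 = Sat(AF done) = {1}, add states in Sat(done ∨ ¬start) with every successor in Z. Already a fixed point.
Sat(A[(done ∨ ¬start) U AF done]) = {1}
1 ∈ Sat(A[(done ∨ ¬start) U AF done]) = {1}, so the formula holds at 1.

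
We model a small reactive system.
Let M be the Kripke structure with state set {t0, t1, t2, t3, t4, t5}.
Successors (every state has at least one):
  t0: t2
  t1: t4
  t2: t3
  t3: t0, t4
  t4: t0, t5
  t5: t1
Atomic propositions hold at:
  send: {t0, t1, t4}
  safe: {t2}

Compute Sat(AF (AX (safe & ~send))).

{t0}

Sat(~send) = {t2, t3, t5}
Sat(safe & ~send) = {t2}
Sat(AX (safe & ~send)) = {s : every successor in {t2}} = {t0}
AF (AX (safe & ~send)): least fixpoint, start Z0 = {t0}, add states with every successor in Z. Already a fixed point.
Sat(AF (AX (safe & ~send))) = {t0}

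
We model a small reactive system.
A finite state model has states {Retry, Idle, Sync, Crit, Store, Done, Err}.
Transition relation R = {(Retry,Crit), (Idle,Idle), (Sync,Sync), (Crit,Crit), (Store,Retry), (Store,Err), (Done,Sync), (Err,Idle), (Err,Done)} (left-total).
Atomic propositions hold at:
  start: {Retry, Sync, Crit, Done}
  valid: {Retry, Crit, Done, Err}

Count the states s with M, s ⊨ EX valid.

Sat(EX valid) = {s : some successor in {Retry, Crit, Done, Err}} = {Retry, Crit, Store, Err}
|Sat(EX valid)| = |{Retry, Crit, Store, Err}| = 4.

4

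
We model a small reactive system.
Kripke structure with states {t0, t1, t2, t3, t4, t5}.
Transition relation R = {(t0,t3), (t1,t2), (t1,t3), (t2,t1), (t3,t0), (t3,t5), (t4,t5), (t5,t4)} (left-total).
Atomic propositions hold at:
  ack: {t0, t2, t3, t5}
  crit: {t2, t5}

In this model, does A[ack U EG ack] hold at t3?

EG ack: greatest fixpoint, start Z0 = {t0, t2, t3, t5}, keep only states in Sat with some successor in Z. Z1 = {t0, t3}; fixed.
Sat(EG ack) = {t0, t3}
A[ack U EG ack]: least fixpoint, start Z0 = Sat(EG ack) = {t0, t3}, add states in Sat(ack) with every successor in Z. Already a fixed point.
Sat(A[ack U EG ack]) = {t0, t3}
t3 ∈ Sat(A[ack U EG ack]) = {t0, t3}, so the formula holds at t3.

Yes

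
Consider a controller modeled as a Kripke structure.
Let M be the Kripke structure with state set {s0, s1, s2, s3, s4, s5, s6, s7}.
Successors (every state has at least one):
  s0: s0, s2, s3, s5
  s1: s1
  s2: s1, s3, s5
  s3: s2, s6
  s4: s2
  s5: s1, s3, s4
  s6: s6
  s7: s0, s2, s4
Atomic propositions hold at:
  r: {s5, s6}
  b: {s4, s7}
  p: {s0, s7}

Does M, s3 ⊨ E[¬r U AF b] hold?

No

Sat(¬r) = {s0, s1, s2, s3, s4, s7}
AF b: least fixpoint, start Z0 = {s4, s7}, add states with every successor in Z. Already a fixed point.
Sat(AF b) = {s4, s7}
E[¬r U AF b]: least fixpoint, start Z0 = Sat(AF b) = {s4, s7}, add states in Sat(¬r) with some successor in Z. Already a fixed point.
Sat(E[¬r U AF b]) = {s4, s7}
s3 ∉ Sat(E[¬r U AF b]) = {s4, s7}, so the formula does not hold at s3.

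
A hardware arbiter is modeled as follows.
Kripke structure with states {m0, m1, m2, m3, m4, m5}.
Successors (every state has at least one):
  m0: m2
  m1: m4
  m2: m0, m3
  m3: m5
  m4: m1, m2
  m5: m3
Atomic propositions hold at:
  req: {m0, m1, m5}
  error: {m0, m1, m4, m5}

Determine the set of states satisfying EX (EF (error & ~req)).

Sat(~req) = {m2, m3, m4}
Sat(error & ~req) = {m4}
EF (error & ~req): least fixpoint, start Z0 = {m4}, add states with some successor in Z. Z1 = {m1, m4}; fixed.
Sat(EF (error & ~req)) = {m1, m4}
Sat(EX (EF (error & ~req))) = {s : some successor in {m1, m4}} = {m1, m4}

{m1, m4}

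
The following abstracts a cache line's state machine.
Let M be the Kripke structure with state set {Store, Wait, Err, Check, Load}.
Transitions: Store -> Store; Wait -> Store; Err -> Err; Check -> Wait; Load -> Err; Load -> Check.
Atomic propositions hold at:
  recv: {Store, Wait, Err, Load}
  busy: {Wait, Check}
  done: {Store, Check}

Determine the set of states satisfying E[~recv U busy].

Sat(~recv) = {Check}
E[~recv U busy]: least fixpoint, start Z0 = Sat(busy) = {Wait, Check}, add states in Sat(~recv) with some successor in Z. Already a fixed point.
Sat(E[~recv U busy]) = {Wait, Check}

{Wait, Check}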